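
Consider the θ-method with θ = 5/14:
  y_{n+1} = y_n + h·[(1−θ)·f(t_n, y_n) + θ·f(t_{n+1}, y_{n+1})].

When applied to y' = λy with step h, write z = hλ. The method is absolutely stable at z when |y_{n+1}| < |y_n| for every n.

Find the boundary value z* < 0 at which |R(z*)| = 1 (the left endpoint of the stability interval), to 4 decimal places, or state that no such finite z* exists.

z* = -7.0000.

With y'=λy (z=hλ):
  y_{n+1} = y_n + z·[9/14·y_n + 5/14·y_{n+1}] ⇒ (1 − 5/14z)y_{n+1} = (1 + 9/14z)y_n
  so R(z) = (1 + 9/14z)/(1 − 5/14z).

Solve |R(x)|<1 on ℝ⁻.
x=-1.13: |R|=0.1949
R=−1: 1+9/14x = −1+5/14x ⇒ -2/7x=2 ⇒ x=2/(-2/7)=-7.0000
Confirm numerically:
  x=-6.126: |R|=0.92167 <1
  x=-5.233: |R|=0.82403 <1
  x=-5.034: |R|=0.79923 <1
  x=-4.097: |R|=0.66327 <1
  x=-7.445: |R|=1.03475 >1
  x=-7.297: |R|=1.02353 >1
  x=-7.089: |R|=1.00720 >1
Stable set (-7.0000, 0).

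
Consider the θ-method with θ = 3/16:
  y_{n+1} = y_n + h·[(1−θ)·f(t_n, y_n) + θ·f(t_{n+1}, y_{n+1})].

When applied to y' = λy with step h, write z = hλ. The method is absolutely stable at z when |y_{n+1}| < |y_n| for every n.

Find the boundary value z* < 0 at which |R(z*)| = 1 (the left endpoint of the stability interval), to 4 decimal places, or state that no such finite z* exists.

z* = -3.2000.

With y'=λy (z=hλ):
  y_{n+1} = y_n + z·[13/16·y_n + 3/16·y_{n+1}] ⇒ (1 − 3/16z)y_{n+1} = (1 + 13/16z)y_n
  Hence R(z) = (1 + 13/16z)/(1 − 3/16z).

Need |R(x)|<1, x<0.
x=-0.87: |R|=0.2520
R=−1: 1+13/16x = −1+3/16x ⇒ -5/8x=2 ⇒ x=2/(-5/8)=-3.2000
Confirm numerically:
  x=-2.907: |R|=0.88148 <1
  x=-2.457: |R|=0.68208 <1
  x=-2.366: |R|=0.63893 <1
  x=-3.716: |R|=1.19007 >1
  x=-3.650: |R|=1.16698 >1
Stable set (-3.2000, 0).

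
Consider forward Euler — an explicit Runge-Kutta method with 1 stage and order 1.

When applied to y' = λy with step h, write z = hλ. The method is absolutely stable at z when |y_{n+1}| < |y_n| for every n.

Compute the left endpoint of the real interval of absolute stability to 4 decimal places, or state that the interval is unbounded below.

On y'=λy, z=hλ:
  order 1, 1-stage ⇒ R(z)=1+z
  (e.g. R(-0.43)=0.57000, |R|=0.57000)

Solve |R(x)|<1 on ℝ⁻.
x=-0.43: |R|=0.5700
|R(-2.3)|=1.3000 |R(-1.87)|=0.8700 |R(-0.94)|=0.0600
Bisect:
  x_lo=-2.3300 |R|=1.3300  x_hi=-0.2421 |R|=0.7579
  mid=-1.28602 |R|=0.28602 →hi
  mid=-1.80800 |R|=0.80800 →hi
  mid=-2.06899 |R|=1.06899 →lo
  mid=-1.93850 |R|=0.93850 →hi
  mid=-2.00374 |R|=1.00374 →lo
  mid=-1.97112 |R|=0.97112 →hi
  mid=-1.98743 |R|=0.98743 →hi
  mid=-1.99559 |R|=0.99559 →hi
  mid=-1.99967 |R|=0.99967 →hi
  ...
  [-2.00005,-1.99992] ⇒ x*=-2.0000
Interval (-2.0000, 0).

left endpoint -2.0000.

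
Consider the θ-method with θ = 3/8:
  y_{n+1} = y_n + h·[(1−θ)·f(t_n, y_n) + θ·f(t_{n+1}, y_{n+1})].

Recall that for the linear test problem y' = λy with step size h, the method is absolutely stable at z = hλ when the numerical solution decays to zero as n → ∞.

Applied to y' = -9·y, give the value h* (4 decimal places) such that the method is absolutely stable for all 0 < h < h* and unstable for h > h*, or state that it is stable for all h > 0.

(-8.0000,0); λ=-9 ⇒ h* = (8)/9 = 0.8889.

Set f=λy, z=hλ:
  y_{n+1} = y_n + z·[5/8·y_n + 3/8·y_{n+1}] ⇒ (1 − 3/8z)y_{n+1} = (1 + 5/8z)y_n
  Hence R(z) = (1 + 5/8z)/(1 − 3/8z).

Need |R(x)|<1, x<0.
x=-1.55: |R|=0.0198
R=−1: 1+5/8x = −1+3/8x ⇒ -1/4x=2 ⇒ x=2/(-1/4)=-8.0000
Confirm numerically:
  x=-6.246: |R|=0.86880 <1
  x=-5.145: |R|=0.75635 <1
  x=-5.124: |R|=0.75389 <1
  x=-8.597: |R|=1.03533 >1
  x=-8.385: |R|=1.02322 >1
  x=-8.329: |R|=1.01995 >1
Stable set (-8.0000, 0).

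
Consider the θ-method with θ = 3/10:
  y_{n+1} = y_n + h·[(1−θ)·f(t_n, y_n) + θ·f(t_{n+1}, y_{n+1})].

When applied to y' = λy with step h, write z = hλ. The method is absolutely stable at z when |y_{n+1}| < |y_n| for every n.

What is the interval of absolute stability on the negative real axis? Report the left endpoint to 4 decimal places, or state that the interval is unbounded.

On y'=λy, z=hλ:
  y_{n+1} = y_n + z·[7/10·y_n + 3/10·y_{n+1}] ⇒ (1 − 3/10z)y_{n+1} = (1 + 7/10z)y_n
  so R(z) = (1 + 7/10z)/(1 − 3/10z).

Boundary: |R(x)|=1, x<0.
x=-1.26: |R|=0.0856
R=−1: 1+7/10x = −1+3/10x ⇒ -2/5x=2 ⇒ x=2/(-2/5)=-5.0000
Confirm numerically:
  x=-4.293: |R|=0.87639 <1
  x=-3.933: |R|=0.80421 <1
  x=-2.367: |R|=0.38413 <1
  x=-2.156: |R|=0.30921 <1
  x=-5.168: |R|=1.02635 >1
  x=-5.090: |R|=1.01425 >1
  x=-5.024: |R|=1.00383 >1
So |R|<1 on (-5.0000, 0).

z∈(-5.0000,0).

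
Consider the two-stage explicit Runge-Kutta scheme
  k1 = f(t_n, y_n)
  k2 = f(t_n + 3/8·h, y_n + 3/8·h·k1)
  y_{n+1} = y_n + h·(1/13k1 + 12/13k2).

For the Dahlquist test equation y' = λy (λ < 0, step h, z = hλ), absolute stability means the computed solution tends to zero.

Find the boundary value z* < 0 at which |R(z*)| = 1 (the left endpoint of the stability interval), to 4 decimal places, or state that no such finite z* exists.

left endpoint -2.8889.

On y'=λy, z=hλ:
  k1=λy_n ⇒ h·k1=z·y_n;  k2=λ(1+3/8z)y_n ⇒ h·k2=z(1+3/8z)y_n
  y_{n+1}/y_n = 1 + 1/13z + 12/13z(1+3/8z) = 1 + z + 9/26z²
  Hence R(z) = 1 + z + 9/26z².

Solve |R(x)|<1 on ℝ⁻.
x=-1.49: |R|=0.2785
R=1: x+9/26x²=0 ⇒ x=−26/9=-2.8889; min R=1−1/(4·9/26)=0.2778>−1
Confirm numerically:
  x=-1.877: |R|=0.34254 <1
  x=-1.866: |R|=0.33929 <1
  x=-1.241: |R|=0.29210 <1
  x=-3.457: |R|=1.67983 >1
  x=-3.335: |R|=1.51500 >1
So |R|<1 on (-2.8889, 0).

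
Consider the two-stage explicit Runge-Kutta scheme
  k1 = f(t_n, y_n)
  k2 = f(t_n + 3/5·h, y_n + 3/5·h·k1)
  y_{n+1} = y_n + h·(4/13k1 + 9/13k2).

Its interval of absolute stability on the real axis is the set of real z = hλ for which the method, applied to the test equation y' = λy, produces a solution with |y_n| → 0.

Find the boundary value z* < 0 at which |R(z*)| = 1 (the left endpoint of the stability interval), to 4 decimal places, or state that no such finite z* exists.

With y'=λy (z=hλ):
  k1=λy_n ⇒ h·k1=z·y_n;  k2=λ(1+3/5z)y_n ⇒ h·k2=z(1+3/5z)y_n
  y_{n+1}/y_n = 1 + 4/13z + 9/13z(1+3/5z) = 1 + z + 27/65z²
  so R(z) = 1 + z + 27/65z².

Boundary: |R(x)|=1, x<0.
x=-0.48: |R|=0.6157
R=1: x+27/65x²=0 ⇒ x=−65/27=-2.4074; min R=1−1/(4·27/65)=0.3981>−1
Confirm numerically:
  x=-1.951: |R|=0.63012 <1
  x=-1.375: |R|=0.41034 <1
  x=-2.919: |R|=1.62031 >1
  x=-2.892: |R|=1.58214 >1
  x=-2.594: |R|=1.20105 >1
So |R|<1 on (-2.4074, 0).

z* = -2.4074.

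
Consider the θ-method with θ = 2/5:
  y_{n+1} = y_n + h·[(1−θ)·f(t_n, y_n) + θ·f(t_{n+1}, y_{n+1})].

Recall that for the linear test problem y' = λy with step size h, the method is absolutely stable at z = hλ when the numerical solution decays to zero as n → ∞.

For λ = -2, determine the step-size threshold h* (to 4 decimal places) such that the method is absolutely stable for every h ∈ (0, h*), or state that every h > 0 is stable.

(-10.0000,0); λ=-2 ⇒ h* = (10)/2 = 5.0000.

Set f=λy, z=hλ:
  y_{n+1} = y_n + z·[3/5·y_n + 2/5·y_{n+1}] ⇒ (1 − 2/5z)y_{n+1} = (1 + 3/5z)y_n
  ⇒ R(z) = (1 + 3/5z)/(1 − 2/5z).

Find x<0 with |R(x)|<1.
x=-1.47: |R|=0.0743
R=−1: 1+3/5x = −1+2/5x ⇒ -1/5x=2 ⇒ x=2/(-1/5)=-10.0000
Confirm numerically:
  x=-5.077: |R|=0.67514 <1
  x=-4.222: |R|=0.57022 <1
  x=-4.072: |R|=0.54900 <1
  x=-10.581: |R|=1.02221 >1
  x=-10.248: |R|=1.00973 >1
  x=-10.027: |R|=1.00108 >1
So |R|<1 on (-10.0000, 0).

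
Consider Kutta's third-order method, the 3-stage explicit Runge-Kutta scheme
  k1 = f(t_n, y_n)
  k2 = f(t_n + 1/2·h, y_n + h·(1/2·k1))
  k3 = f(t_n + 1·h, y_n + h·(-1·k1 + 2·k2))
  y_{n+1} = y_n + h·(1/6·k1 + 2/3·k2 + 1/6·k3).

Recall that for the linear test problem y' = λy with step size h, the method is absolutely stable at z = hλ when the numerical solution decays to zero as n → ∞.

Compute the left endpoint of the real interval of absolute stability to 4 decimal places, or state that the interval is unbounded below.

Set f=λy, z=hλ:
  order 3, 3-stage ⇒ R(z)=1+z+z^2/2+z^3/6
  (e.g. R(-0.33)=0.71846, |R|=0.71846)

Boundary: |R(x)|=1, x<0.
x=-0.33: |R|=0.7185
|R(-2.09)|=0.4275 |R(-1.85)|=0.1940 |R(-0.52)|=0.5918
Bisect:
  x_lo=-3.4004 |R|=3.1720  x_hi=-0.1488 |R|=0.8617
  mid=-1.77462 |R|=0.13144 →hi
  mid=-2.58750 |R|=1.12721 →lo
  mid=-2.18106 |R|=0.53177 →hi
  mid=-2.38428 |R|=0.80091 →hi
  mid=-2.48589 |R|=0.95639 →hi
  mid=-2.53670 |R|=1.03982 →lo
  mid=-2.51129 |R|=0.99761 →hi
  mid=-2.52400 |R|=1.01859 →lo
  ...
  [-2.51288,-2.51268] ⇒ x*=-2.5127
Stable set (-2.5127, 0).

z* = -2.5127.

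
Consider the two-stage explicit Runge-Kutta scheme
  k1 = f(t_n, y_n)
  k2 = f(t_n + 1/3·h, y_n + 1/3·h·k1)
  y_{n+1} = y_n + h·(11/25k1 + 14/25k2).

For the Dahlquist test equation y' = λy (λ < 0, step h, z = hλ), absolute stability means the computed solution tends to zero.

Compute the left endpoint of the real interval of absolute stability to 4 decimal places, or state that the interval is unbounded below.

z* = -5.3571.

On y'=λy, z=hλ:
  k1=λy_n ⇒ h·k1=z·y_n;  k2=λ(1+1/3z)y_n ⇒ h·k2=z(1+1/3z)y_n
  y_{n+1}/y_n = 1 + 11/25z + 14/25z(1+1/3z) = 1 + z + 14/75z²
  ⇒ R(z) = 1 + z + 14/75z².

Find x<0 with |R(x)|<1.
x=-1.14: |R|=0.1026
R=1: x+14/75x²=0 ⇒ x=−75/14=-5.3571; min R=1−1/(4·14/75)=-0.3393>−1
Confirm numerically:
  x=-4.869: |R|=0.55634 <1
  x=-4.642: |R|=0.38032 <1
  x=-3.128: |R|=0.30158 <1
  x=-5.879: |R|=1.57269 >1
  x=-5.542: |R|=1.19124 >1
Stable set (-5.3571, 0).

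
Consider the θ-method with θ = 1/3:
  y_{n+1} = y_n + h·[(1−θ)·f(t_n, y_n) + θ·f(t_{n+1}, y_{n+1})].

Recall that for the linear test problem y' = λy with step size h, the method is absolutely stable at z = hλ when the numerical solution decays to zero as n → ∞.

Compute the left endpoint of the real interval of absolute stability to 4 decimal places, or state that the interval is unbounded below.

On y'=λy, z=hλ:
  y_{n+1} = y_n + z·[2/3·y_n + 1/3·y_{n+1}] ⇒ (1 − 1/3z)y_{n+1} = (1 + 2/3z)y_n
  so R(z) = (1 + 2/3z)/(1 − 1/3z).

Solve |R(x)|<1 on ℝ⁻.
x=-0.64: |R|=0.4725
R=−1: 1+2/3x = −1+1/3x ⇒ -1/3x=2 ⇒ x=2/(-1/3)=-6.0000
Confirm numerically:
  x=-5.800: |R|=0.97727 <1
  x=-5.248: |R|=0.90883 <1
  x=-4.561: |R|=0.80968 <1
  x=-3.684: |R|=0.65350 <1
  x=-6.414: |R|=1.04398 >1
  x=-6.347: |R|=1.03712 >1
Interval (-6.0000, 0).

z* = -6.0000.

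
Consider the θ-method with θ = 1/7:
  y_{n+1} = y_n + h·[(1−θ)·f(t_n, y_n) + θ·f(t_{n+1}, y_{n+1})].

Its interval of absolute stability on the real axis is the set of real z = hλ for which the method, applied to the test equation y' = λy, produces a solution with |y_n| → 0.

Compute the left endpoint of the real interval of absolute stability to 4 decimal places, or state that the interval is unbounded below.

Set f=λy, z=hλ:
  y_{n+1} = y_n + z·[6/7·y_n + 1/7·y_{n+1}] ⇒ (1 − 1/7z)y_{n+1} = (1 + 6/7z)y_n
  Hence R(z) = (1 + 6/7z)/(1 − 1/7z).

Need |R(x)|<1, x<0.
x=-1.17: |R|=0.0024
R=−1: 1+6/7x = −1+1/7x ⇒ -5/7x=2 ⇒ x=2/(-5/7)=-2.8000
Confirm numerically:
  x=-2.504: |R|=0.84428 <1
  x=-1.877: |R|=0.48012 <1
  x=-1.304: |R|=0.09923 <1
  x=-3.316: |R|=1.25010 >1
  x=-3.292: |R|=1.23902 >1
Stable set (-2.8000, 0).

left endpoint -2.8000.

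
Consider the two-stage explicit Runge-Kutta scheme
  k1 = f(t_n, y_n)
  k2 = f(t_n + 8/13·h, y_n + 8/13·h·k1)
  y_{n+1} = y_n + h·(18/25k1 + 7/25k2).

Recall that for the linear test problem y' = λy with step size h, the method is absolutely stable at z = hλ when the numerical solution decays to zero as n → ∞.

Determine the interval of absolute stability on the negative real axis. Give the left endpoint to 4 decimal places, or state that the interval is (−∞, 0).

On y'=λy, z=hλ:
  k1=λy_n ⇒ h·k1=z·y_n;  k2=λ(1+8/13z)y_n ⇒ h·k2=z(1+8/13z)y_n
  y_{n+1}/y_n = 1 + 18/25z + 7/25z(1+8/13z) = 1 + z + 56/325z²
  so R(z) = 1 + z + 56/325z².

Boundary: |R(x)|=1, x<0.
x=-1.01: |R|=0.1658
R=1: x+56/325x²=0 ⇒ x=−325/56=-5.8036; min R=1−1/(4·56/325)=-0.4509>−1
Confirm numerically:
  x=-5.780: |R|=0.97652 <1
  x=-5.725: |R|=0.92249 <1
  x=-5.302: |R|=0.54178 <1
  x=-2.573: |R|=0.43227 <1
  x=-6.242: |R|=1.47155 >1
  x=-6.232: |R|=1.46006 >1
So |R|<1 on (-5.8036, 0).

(-5.8036, 0).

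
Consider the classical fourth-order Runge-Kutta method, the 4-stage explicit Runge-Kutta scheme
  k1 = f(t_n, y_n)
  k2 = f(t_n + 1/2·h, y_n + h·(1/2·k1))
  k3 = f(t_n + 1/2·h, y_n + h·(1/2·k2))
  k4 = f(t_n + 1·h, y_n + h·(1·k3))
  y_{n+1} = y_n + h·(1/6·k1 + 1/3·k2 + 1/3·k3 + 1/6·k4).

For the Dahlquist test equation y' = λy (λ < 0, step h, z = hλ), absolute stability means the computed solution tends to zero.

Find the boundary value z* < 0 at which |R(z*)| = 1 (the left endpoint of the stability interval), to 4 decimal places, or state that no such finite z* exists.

left endpoint -2.7853.

With y'=λy (z=hλ):
  order 4, 4-stage ⇒ R(z)=1+z+z^2/2+z^3/6+z^4/24
  (e.g. R(-0.53)=0.58892, |R|=0.58892)

Need |R(x)|<1, x<0.
x=-0.53: |R|=0.5889
|R(-2.46)|=0.6106 |R(-2.25)|=0.4507 |R(-2.13)|=0.3855
Bisect:
  x_lo=-3.2518 |R|=1.9635  x_hi=-0.2705 |R|=0.7630
  mid=-1.76119 |R|=0.28011 →hi
  mid=-2.50651 |R|=0.65485 →hi
  mid=-2.87918 |R|=1.15102 →lo
  mid=-2.69285 |R|=0.86933 →hi
  mid=-2.78601 |R|=1.00108 →lo
  mid=-2.73943 |R|=0.93302 →hi
  mid=-2.76272 |R|=0.96650 →hi
  mid=-2.77437 |R|=0.98365 →hi
  ...
  [-2.78547,-2.78528] ⇒ x*=-2.7853
Interval (-2.7853, 0).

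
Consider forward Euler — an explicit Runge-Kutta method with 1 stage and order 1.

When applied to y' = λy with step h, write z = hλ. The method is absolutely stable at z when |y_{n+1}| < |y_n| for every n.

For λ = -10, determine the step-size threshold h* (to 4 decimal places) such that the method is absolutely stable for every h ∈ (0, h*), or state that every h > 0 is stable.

(-2.0000,0); λ=-10 ⇒ h* = 0.2000.

With y'=λy (z=hλ):
  order 1, 1-stage ⇒ R(z)=1+z
  (e.g. R(-1.09)=-0.09000, |R|=0.09000)

Find x<0 with |R(x)|<1.
x=-1.09: |R|=0.0900
|R(-1.97)|=0.9700 |R(-0.68)|=0.3200 |R(-0.52)|=0.4800
Bisect:
  x_lo=-2.7785 |R|=1.7785  x_hi=-0.3252 |R|=0.6748
  mid=-1.55185 |R|=0.55185 →hi
  mid=-2.16517 |R|=1.16517 →lo
  mid=-1.85851 |R|=0.85851 →hi
  mid=-2.01184 |R|=1.01184 →lo
  mid=-1.93517 |R|=0.93517 →hi
  mid=-1.97351 |R|=0.97351 →hi
  mid=-1.99267 |R|=0.99267 →hi
  mid=-2.00226 |R|=1.00226 →lo
  mid=-1.99746 |R|=0.99746 →hi
  ...
  [-2.00001,-1.99986] ⇒ x*=-2.0000
Stable set (-2.0000, 0).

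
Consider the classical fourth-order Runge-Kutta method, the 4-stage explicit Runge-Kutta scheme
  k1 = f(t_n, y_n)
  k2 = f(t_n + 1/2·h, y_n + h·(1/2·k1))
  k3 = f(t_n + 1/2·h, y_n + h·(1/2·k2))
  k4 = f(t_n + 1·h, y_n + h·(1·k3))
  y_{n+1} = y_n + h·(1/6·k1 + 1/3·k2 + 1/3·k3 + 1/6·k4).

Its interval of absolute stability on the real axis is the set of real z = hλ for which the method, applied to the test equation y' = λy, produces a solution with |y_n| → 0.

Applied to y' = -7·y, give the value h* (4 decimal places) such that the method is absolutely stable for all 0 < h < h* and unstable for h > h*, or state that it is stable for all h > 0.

Test eqn y'=λy, z=hλ:
  order 4, 4-stage ⇒ R(z)=1+z+z^2/2+z^3/6+z^4/24
  (e.g. R(-1.43)=0.27932, |R|=0.27932)

Need |R(x)|<1, x<0.
x=-1.43: |R|=0.2793
|R(-2.87)|=1.1354 |R(-2.24)|=0.4446 |R(-0.67)|=0.5127
Bisect:
  x_lo=-3.4549 |R|=2.5768  x_hi=-0.2237 |R|=0.7996
  mid=-1.83931 |R|=0.29202 →hi
  mid=-2.64713 |R|=0.81091 →hi
  mid=-3.05104 |R|=1.48037 →lo
  mid=-2.84908 |R|=1.10051 →lo
  mid=-2.74811 |R|=0.94537 →hi
  mid=-2.79859 |R|=1.02024 →lo
  mid=-2.77335 |R|=0.98214 →hi
  mid=-2.78597 |R|=1.00102 →lo
  ...
  [-2.78538,-2.78518] ⇒ x*=-2.7853
So |R|<1 on (-2.7853, 0).

(-2.7853,0); λ=-7 ⇒ h* = 0.3979.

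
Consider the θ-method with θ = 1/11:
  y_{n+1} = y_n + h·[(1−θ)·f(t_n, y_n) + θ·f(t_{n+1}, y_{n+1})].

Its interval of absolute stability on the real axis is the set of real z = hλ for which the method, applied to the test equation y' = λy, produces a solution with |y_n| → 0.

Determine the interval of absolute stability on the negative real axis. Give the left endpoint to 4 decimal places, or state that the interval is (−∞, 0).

(-2.4444, 0).

With y'=λy (z=hλ):
  y_{n+1} = y_n + z·[10/11·y_n + 1/11·y_{n+1}] ⇒ (1 − 1/11z)y_{n+1} = (1 + 10/11z)y_n
  so R(z) = (1 + 10/11z)/(1 − 1/11z).

Need |R(x)|<1, x<0.
x=-0.36: |R|=0.6514
R=−1: 1+10/11x = −1+1/11x ⇒ -9/11x=2 ⇒ x=2/(-9/11)=-2.4444
Confirm numerically:
  x=-2.387: |R|=0.96138 <1
  x=-1.903: |R|=0.62234 <1
  x=-1.554: |R|=0.36164 <1
  x=-1.246: |R|=0.11922 <1
  x=-2.972: |R|=1.33982 >1
  x=-2.958: |R|=1.33114 >1
So |R|<1 on (-2.4444, 0).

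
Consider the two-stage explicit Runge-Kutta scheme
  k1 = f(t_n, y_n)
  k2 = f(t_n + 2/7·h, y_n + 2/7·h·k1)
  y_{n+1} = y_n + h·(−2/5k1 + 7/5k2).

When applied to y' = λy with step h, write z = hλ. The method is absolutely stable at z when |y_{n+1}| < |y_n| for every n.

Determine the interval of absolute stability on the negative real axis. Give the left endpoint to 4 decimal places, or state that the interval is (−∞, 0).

On y'=λy, z=hλ:
  k1=λy_n ⇒ h·k1=z·y_n;  k2=λ(1+2/7z)y_n ⇒ h·k2=z(1+2/7z)y_n
  y_{n+1}/y_n = 1 − 2/5z + 7/5z(1+2/7z) = 1 + z + 2/5z²
  R(z) = 1 + z + 2/5z².

Find x<0 with |R(x)|<1.
x=-1.09: |R|=0.3852
R=1: x+2/5x²=0 ⇒ x=−5/2=-2.5000; min R=1−1/(4·2/5)=0.3750>−1
Confirm numerically:
  x=-2.050: |R|=0.63100 <1
  x=-1.671: |R|=0.44590 <1
  x=-1.564: |R|=0.41444 <1
  x=-2.959: |R|=1.54327 >1
  x=-2.541: |R|=1.04167 >1
Stable set (-2.5000, 0).

(-2.5000, 0).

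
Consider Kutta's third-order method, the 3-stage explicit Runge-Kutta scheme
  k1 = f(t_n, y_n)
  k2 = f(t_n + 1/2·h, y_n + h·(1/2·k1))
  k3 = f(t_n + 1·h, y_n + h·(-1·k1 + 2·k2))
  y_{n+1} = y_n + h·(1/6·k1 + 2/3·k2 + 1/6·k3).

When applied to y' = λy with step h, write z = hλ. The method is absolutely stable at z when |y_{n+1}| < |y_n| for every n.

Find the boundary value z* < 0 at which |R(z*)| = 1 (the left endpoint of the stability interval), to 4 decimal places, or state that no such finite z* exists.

Test eqn y'=λy, z=hλ:
  order 3, 3-stage ⇒ R(z)=1+z+z^2/2+z^3/6
  (e.g. R(-0.82)=0.42431, |R|=0.42431)

Find x<0 with |R(x)|<1.
x=-0.82: |R|=0.4243
|R(-2.47)|=0.9311 |R(-2.28)|=0.6562 |R(-2.21)|=0.5669
Bisect:
  x_lo=-3.0623 |R|=2.1597  x_hi=-0.1431 |R|=0.8667
  mid=-1.60267 |R|=0.00449 →hi
  mid=-2.33249 |R|=0.72722 →hi
  mid=-2.69739 |R|=1.33043 →lo
  mid=-2.51494 |R|=1.00361 →lo
  mid=-2.42371 |R|=0.85949 →hi
  mid=-2.46933 |R|=0.93002 →hi
  mid=-2.49213 |R|=0.96643 →hi
  mid=-2.50353 |R|=0.98492 →hi
  ...
  [-2.51280,-2.51262] ⇒ x*=-2.5127
So |R|<1 on (-2.5127, 0).

left endpoint -2.5127.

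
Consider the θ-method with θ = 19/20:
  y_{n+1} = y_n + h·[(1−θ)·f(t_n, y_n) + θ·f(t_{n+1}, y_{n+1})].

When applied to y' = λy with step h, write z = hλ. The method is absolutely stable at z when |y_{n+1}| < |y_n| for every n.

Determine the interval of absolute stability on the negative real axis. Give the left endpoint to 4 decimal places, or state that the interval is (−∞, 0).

Set f=λy, z=hλ:
  y_{n+1} = y_n + z·[1/20·y_n + 19/20·y_{n+1}] ⇒ (1 − 19/20z)y_{n+1} = (1 + 1/20z)y_n
  ⇒ R(z) = (1 + 1/20z)/(1 − 19/20z).

Find x<0 with |R(x)|<1.
x=-0.76: |R|=0.5587
x=-2: |R|=0.3103
x=-10: |R|=0.0476
x=-100: |R|=0.0417
θ=19/20≥1/2 ⇒ |1+1/20x|<|1−19/20x| ∀x<0 ⇒ stable on all of ℝ⁻.

interval (−∞, 0).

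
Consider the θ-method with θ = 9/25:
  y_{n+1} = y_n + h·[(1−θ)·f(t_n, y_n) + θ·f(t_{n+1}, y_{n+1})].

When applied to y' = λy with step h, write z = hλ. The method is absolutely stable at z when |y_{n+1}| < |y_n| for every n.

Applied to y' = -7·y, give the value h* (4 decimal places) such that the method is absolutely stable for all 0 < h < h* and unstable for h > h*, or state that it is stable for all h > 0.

On y'=λy, z=hλ:
  y_{n+1} = y_n + z·[16/25·y_n + 9/25·y_{n+1}] ⇒ (1 − 9/25z)y_{n+1} = (1 + 16/25z)y_n
  so R(z) = (1 + 16/25z)/(1 − 9/25z).

Solve |R(x)|<1 on ℝ⁻.
x=-1.23: |R|=0.1475
R=−1: 1+16/25x = −1+9/25x ⇒ -7/25x=2 ⇒ x=2/(-7/25)=-7.1429
Confirm numerically:
  x=-6.986: |R|=0.98750 <1
  x=-6.894: |R|=0.97999 <1
  x=-5.638: |R|=0.86092 <1
  x=-4.360: |R|=0.69676 <1
  x=-7.708: |R|=1.04192 >1
  x=-7.438: |R|=1.02247 >1
  x=-7.387: |R|=1.01868 >1
Interval (-7.1429, 0).

(-7.1429,0); λ=-7 ⇒ h* = (50/7)/7 = 1.0204.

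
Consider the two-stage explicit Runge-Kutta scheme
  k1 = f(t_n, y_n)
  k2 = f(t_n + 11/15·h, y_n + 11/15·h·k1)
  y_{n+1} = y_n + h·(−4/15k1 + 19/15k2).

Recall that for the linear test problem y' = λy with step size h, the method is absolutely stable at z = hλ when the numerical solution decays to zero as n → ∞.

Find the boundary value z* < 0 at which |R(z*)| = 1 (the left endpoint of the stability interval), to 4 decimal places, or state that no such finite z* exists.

left endpoint -1.0766.

Test eqn y'=λy, z=hλ:
  k1=λy_n ⇒ h·k1=z·y_n;  k2=λ(1+11/15z)y_n ⇒ h·k2=z(1+11/15z)y_n
  y_{n+1}/y_n = 1 − 4/15z + 19/15z(1+11/15z) = 1 + z + 209/225z²
  Hence R(z) = 1 + z + 209/225z².

Solve |R(x)|<1 on ℝ⁻.
x=-1.71: |R|=2.0062
R=1: x+209/225x²=0 ⇒ x=−225/209=-1.0766; min R=1−1/(4·209/225)=0.7309>−1
Confirm numerically:
  x=-0.972: |R|=0.90560 <1
  x=-0.697: |R|=0.75426 <1
  x=-0.503: |R|=0.73202 <1
  x=-1.655: |R|=1.88925 >1
  x=-1.565: |R|=1.71006 >1
Stable set (-1.0766, 0).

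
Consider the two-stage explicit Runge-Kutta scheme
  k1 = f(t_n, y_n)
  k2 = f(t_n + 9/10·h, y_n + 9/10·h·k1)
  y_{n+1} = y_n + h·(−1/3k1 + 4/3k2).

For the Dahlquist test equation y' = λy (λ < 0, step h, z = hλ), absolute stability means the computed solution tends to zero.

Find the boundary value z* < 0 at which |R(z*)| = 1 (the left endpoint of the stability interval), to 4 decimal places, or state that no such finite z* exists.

On y'=λy, z=hλ:
  k1=λy_n ⇒ h·k1=z·y_n;  k2=λ(1+9/10z)y_n ⇒ h·k2=z(1+9/10z)y_n
  y_{n+1}/y_n = 1 − 1/3z + 4/3z(1+9/10z) = 1 + z + 6/5z²
  Hence R(z) = 1 + z + 6/5z².

Need |R(x)|<1, x<0.
x=-0.49: |R|=0.7981
R=1: x+6/5x²=0 ⇒ x=−5/6=-0.8333; min R=1−1/(4·6/5)=0.7917>−1
Confirm numerically:
  x=-0.696: |R|=0.88530 <1
  x=-0.676: |R|=0.87237 <1
  x=-0.638: |R|=0.85045 <1
  x=-0.350: |R|=0.79700 <1
  x=-1.331: |R|=1.79487 >1
  x=-0.981: |R|=1.17383 >1
Stable set (-0.8333, 0).

left endpoint -0.8333.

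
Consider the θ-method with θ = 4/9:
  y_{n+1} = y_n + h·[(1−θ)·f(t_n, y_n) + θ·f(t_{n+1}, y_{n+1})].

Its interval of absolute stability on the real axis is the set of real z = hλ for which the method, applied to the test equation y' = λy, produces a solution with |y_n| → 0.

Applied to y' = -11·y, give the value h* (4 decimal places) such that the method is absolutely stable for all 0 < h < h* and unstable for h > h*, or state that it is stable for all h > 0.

Test eqn y'=λy, z=hλ:
  y_{n+1} = y_n + z·[5/9·y_n + 4/9·y_{n+1}] ⇒ (1 − 4/9z)y_{n+1} = (1 + 5/9z)y_n
  ⇒ R(z) = (1 + 5/9z)/(1 − 4/9z).

Find x<0 with |R(x)|<1.
x=-1.2: |R|=0.2174
R=−1: 1+5/9x = −1+4/9x ⇒ -1/9x=2 ⇒ x=2/(-1/9)=-18.0000
Confirm numerically:
  x=-13.905: |R|=0.93663 <1
  x=-10.670: |R|=0.85817 <1
  x=-7.343: |R|=0.72227 <1
  x=-18.568: |R|=1.00682 >1
  x=-18.444: |R|=1.00536 >1
  x=-18.341: |R|=1.00414 >1
So |R|<1 on (-18.0000, 0).

(-18.0000,0); λ=-11 ⇒ h* = (18)/11 = 1.6364.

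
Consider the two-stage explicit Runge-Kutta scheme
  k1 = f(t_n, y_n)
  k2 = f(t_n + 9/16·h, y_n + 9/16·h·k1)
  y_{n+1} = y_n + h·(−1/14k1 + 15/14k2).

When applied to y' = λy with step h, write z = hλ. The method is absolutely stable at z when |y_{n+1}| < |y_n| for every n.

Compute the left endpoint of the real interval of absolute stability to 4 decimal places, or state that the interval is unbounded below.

left endpoint -1.6593.

Set f=λy, z=hλ:
  k1=λy_n ⇒ h·k1=z·y_n;  k2=λ(1+9/16z)y_n ⇒ h·k2=z(1+9/16z)y_n
  y_{n+1}/y_n = 1 − 1/14z + 15/14z(1+9/16z) = 1 + z + 135/224z²
  ⇒ R(z) = 1 + z + 135/224z².

Solve |R(x)|<1 on ℝ⁻.
x=-0.9: |R|=0.5882
R=1: x+135/224x²=0 ⇒ x=−224/135=-1.6593; min R=1−1/(4·135/224)=0.5852>−1
Confirm numerically:
  x=-1.157: |R|=0.64978 <1
  x=-0.832: |R|=0.58519 <1
  x=-0.741: |R|=0.58992 <1
  x=-2.200: |R|=1.71696 >1
  x=-2.145: |R|=1.62794 >1
So |R|<1 on (-1.6593, 0).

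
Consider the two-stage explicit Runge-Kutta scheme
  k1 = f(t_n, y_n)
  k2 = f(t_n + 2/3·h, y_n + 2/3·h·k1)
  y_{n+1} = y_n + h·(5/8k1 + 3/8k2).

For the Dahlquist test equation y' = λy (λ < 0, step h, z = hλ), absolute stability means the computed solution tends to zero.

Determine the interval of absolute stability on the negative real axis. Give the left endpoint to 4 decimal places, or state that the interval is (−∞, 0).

With y'=λy (z=hλ):
  k1=λy_n ⇒ h·k1=z·y_n;  k2=λ(1+2/3z)y_n ⇒ h·k2=z(1+2/3z)y_n
  y_{n+1}/y_n = 1 + 5/8z + 3/8z(1+2/3z) = 1 + z + 1/4z²
  Hence R(z) = 1 + z + 1/4z².

Boundary: |R(x)|=1, x<0.
x=-1.03: |R|=0.2352
R=1: x+1/4x²=0 ⇒ x=−4=-4.0000; min R=1−1/(4·1/4)=0.0000>−1
Confirm numerically:
  x=-3.073: |R|=0.28783 <1
  x=-2.854: |R|=0.18233 <1
  x=-2.473: |R|=0.05593 <1
  x=-2.172: |R|=0.00740 <1
  x=-4.487: |R|=1.54629 >1
  x=-4.114: |R|=1.11725 >1
So |R|<1 on (-4.0000, 0).

(-4.0000, 0).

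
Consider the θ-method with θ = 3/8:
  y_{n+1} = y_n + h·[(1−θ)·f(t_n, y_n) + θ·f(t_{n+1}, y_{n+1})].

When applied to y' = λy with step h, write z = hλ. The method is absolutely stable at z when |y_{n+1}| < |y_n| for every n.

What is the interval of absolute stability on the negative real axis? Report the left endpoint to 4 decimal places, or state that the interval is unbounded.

z∈(-8.0000,0).

Test eqn y'=λy, z=hλ:
  y_{n+1} = y_n + z·[5/8·y_n + 3/8·y_{n+1}] ⇒ (1 − 3/8z)y_{n+1} = (1 + 5/8z)y_n
  so R(z) = (1 + 5/8z)/(1 − 3/8z).

Find x<0 with |R(x)|<1.
x=-1.07: |R|=0.2364
R=−1: 1+5/8x = −1+3/8x ⇒ -1/4x=2 ⇒ x=2/(-1/4)=-8.0000
Confirm numerically:
  x=-6.462: |R|=0.88768 <1
  x=-6.091: |R|=0.85468 <1
  x=-5.728: |R|=0.81957 <1
  x=-8.543: |R|=1.03229 >1
  x=-8.394: |R|=1.02375 >1
  x=-8.294: |R|=1.01788 >1
Interval (-8.0000, 0).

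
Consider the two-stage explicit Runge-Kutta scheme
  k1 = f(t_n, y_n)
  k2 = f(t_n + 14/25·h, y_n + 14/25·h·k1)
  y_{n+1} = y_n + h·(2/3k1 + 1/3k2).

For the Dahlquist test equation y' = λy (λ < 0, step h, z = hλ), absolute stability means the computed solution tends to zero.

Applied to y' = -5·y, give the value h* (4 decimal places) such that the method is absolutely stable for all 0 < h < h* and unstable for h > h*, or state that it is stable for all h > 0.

On y'=λy, z=hλ:
  k1=λy_n ⇒ h·k1=z·y_n;  k2=λ(1+14/25z)y_n ⇒ h·k2=z(1+14/25z)y_n
  y_{n+1}/y_n = 1 + 2/3z + 1/3z(1+14/25z) = 1 + z + 14/75z²
  ⇒ R(z) = 1 + z + 14/75z².

Find x<0 with |R(x)|<1.
x=-1.41: |R|=0.0389
R=1: x+14/75x²=0 ⇒ x=−75/14=-5.3571; min R=1−1/(4·14/75)=-0.3393>−1
Confirm numerically:
  x=-3.766: |R|=0.11855 <1
  x=-3.573: |R|=0.18995 <1
  x=-3.443: |R|=0.23021 <1
  x=-5.871: |R|=1.56315 >1
  x=-5.650: |R|=1.30887 >1
  x=-5.562: |R|=1.21269 >1
Interval (-5.3571, 0).

(-5.3571,0); λ=-5 ⇒ h* = (75/14)/5 = 1.0714.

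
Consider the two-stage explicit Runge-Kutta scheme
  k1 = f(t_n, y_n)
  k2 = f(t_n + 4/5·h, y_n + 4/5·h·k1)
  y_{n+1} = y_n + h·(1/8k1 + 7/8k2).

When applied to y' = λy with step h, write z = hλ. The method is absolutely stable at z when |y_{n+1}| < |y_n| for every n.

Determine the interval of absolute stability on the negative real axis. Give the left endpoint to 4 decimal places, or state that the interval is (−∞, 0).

With y'=λy (z=hλ):
  k1=λy_n ⇒ h·k1=z·y_n;  k2=λ(1+4/5z)y_n ⇒ h·k2=z(1+4/5z)y_n
  y_{n+1}/y_n = 1 + 1/8z + 7/8z(1+4/5z) = 1 + z + 7/10z²
  Hence R(z) = 1 + z + 7/10z².

Solve |R(x)|<1 on ℝ⁻.
x=-1.75: |R|=1.3937
R=1: x+7/10x²=0 ⇒ x=−10/7=-1.4286; min R=1−1/(4·7/10)=0.6429>−1
Confirm numerically:
  x=-0.774: |R|=0.64535 <1
  x=-0.703: |R|=0.64295 <1
  x=-0.581: |R|=0.65529 <1
  x=-1.962: |R|=1.73261 >1
  x=-1.724: |R|=1.35652 >1
Interval (-1.4286, 0).

(-1.4286, 0).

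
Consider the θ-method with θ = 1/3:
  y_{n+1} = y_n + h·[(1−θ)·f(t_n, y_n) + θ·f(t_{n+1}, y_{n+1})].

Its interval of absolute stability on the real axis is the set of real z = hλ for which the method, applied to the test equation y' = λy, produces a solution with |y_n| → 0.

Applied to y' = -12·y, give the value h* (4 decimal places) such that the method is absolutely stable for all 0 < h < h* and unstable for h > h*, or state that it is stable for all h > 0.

(-6.0000,0); λ=-12 ⇒ h* = (6)/12 = 0.5000.

Test eqn y'=λy, z=hλ:
  y_{n+1} = y_n + z·[2/3·y_n + 1/3·y_{n+1}] ⇒ (1 − 1/3z)y_{n+1} = (1 + 2/3z)y_n
  R(z) = (1 + 2/3z)/(1 − 1/3z).

Solve |R(x)|<1 on ℝ⁻.
x=-1.67: |R|=0.0728
R=−1: 1+2/3x = −1+1/3x ⇒ -1/3x=2 ⇒ x=2/(-1/3)=-6.0000
Confirm numerically:
  x=-5.355: |R|=0.92280 <1
  x=-4.545: |R|=0.80716 <1
  x=-3.555: |R|=0.62700 <1
  x=-6.409: |R|=1.04347 >1
  x=-6.102: |R|=1.01121 >1
  x=-6.026: |R|=1.00288 >1
Interval (-6.0000, 0).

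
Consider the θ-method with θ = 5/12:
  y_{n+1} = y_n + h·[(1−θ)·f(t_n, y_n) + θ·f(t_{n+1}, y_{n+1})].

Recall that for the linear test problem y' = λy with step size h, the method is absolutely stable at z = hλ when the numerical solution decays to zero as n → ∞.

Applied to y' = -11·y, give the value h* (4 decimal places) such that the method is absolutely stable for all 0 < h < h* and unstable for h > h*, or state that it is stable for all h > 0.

On y'=λy, z=hλ:
  y_{n+1} = y_n + z·[7/12·y_n + 5/12·y_{n+1}] ⇒ (1 − 5/12z)y_{n+1} = (1 + 7/12z)y_n
  Hence R(z) = (1 + 7/12z)/(1 − 5/12z).

Solve |R(x)|<1 on ℝ⁻.
x=-0.58: |R|=0.5329
R=−1: 1+7/12x = −1+5/12x ⇒ -1/6x=2 ⇒ x=2/(-1/6)=-12.0000
Confirm numerically:
  x=-9.685: |R|=0.92338 <1
  x=-8.844: |R|=0.88773 <1
  x=-7.139: |R|=0.79616 <1
  x=-12.356: |R|=1.00965 >1
  x=-12.241: |R|=1.00658 >1
Stable set (-12.0000, 0).

(-12.0000,0); λ=-11 ⇒ h* = (12)/11 = 1.0909.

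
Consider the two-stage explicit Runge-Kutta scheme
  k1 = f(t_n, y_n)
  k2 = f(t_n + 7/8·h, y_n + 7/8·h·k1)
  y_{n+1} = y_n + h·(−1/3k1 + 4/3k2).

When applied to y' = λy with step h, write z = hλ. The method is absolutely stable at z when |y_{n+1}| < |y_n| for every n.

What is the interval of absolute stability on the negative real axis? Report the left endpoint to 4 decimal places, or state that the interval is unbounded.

Test eqn y'=λy, z=hλ:
  k1=λy_n ⇒ h·k1=z·y_n;  k2=λ(1+7/8z)y_n ⇒ h·k2=z(1+7/8z)y_n
  y_{n+1}/y_n = 1 − 1/3z + 4/3z(1+7/8z) = 1 + z + 7/6z²
  ⇒ R(z) = 1 + z + 7/6z².

Solve |R(x)|<1 on ℝ⁻.
x=-0.7: |R|=0.8717
R=1: x+7/6x²=0 ⇒ x=−6/7=-0.8571; min R=1−1/(4·7/6)=0.7857>−1
Confirm numerically:
  x=-0.801: |R|=0.94753 <1
  x=-0.795: |R|=0.94236 <1
  x=-0.630: |R|=0.83305 <1
  x=-0.366: |R|=0.79028 <1
  x=-1.432: |R|=1.96039 >1
  x=-0.935: |R|=1.08493 >1
  x=-0.923: |R|=1.07092 >1
Interval (-0.8571, 0).

(-0.8571, 0).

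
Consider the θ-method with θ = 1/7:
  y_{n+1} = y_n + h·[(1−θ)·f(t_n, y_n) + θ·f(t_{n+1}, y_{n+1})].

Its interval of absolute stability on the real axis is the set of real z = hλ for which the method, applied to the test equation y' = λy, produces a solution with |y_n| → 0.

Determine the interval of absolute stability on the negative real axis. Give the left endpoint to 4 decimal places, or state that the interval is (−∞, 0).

z∈(-2.8000,0).

Set f=λy, z=hλ:
  y_{n+1} = y_n + z·[6/7·y_n + 1/7·y_{n+1}] ⇒ (1 − 1/7z)y_{n+1} = (1 + 6/7z)y_n
  Hence R(z) = (1 + 6/7z)/(1 − 1/7z).

Need |R(x)|<1, x<0.
x=-1.27: |R|=0.0750
R=−1: 1+6/7x = −1+1/7x ⇒ -5/7x=2 ⇒ x=2/(-5/7)=-2.8000
Confirm numerically:
  x=-2.476: |R|=0.82904 <1
  x=-1.397: |R|=0.16458 <1
  x=-1.310: |R|=0.10349 <1
  x=-1.253: |R|=0.06277 <1
  x=-3.341: |R|=1.26158 >1
  x=-3.200: |R|=1.19608 >1
  x=-3.047: |R|=1.12292 >1
Stable set (-2.8000, 0).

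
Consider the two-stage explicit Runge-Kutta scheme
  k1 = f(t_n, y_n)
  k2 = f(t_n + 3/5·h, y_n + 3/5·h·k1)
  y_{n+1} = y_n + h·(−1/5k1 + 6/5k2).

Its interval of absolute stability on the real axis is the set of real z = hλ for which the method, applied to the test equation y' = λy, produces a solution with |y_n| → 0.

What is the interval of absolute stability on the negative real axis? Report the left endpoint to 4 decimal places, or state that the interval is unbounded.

Test eqn y'=λy, z=hλ:
  k1=λy_n ⇒ h·k1=z·y_n;  k2=λ(1+3/5z)y_n ⇒ h·k2=z(1+3/5z)y_n
  y_{n+1}/y_n = 1 − 1/5z + 6/5z(1+3/5z) = 1 + z + 18/25z²
  ⇒ R(z) = 1 + z + 18/25z².

Boundary: |R(x)|=1, x<0.
x=-1.3: |R|=0.9168
R=1: x+18/25x²=0 ⇒ x=−25/18=-1.3889; min R=1−1/(4·18/25)=0.6528>−1
Confirm numerically:
  x=-1.079: |R|=0.75925 <1
  x=-1.001: |R|=0.72044 <1
  x=-0.700: |R|=0.65280 <1
  x=-1.815: |R|=1.55684 >1
  x=-1.617: |R|=1.26558 >1
Stable set (-1.3889, 0).

z∈(-1.3889,0).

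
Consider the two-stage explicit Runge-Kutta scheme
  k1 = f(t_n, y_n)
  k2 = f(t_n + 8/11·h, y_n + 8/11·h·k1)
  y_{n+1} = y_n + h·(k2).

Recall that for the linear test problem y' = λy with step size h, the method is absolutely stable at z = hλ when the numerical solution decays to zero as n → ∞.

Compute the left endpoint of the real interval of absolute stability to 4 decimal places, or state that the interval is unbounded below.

z* = -1.3750.

With y'=λy (z=hλ):
  k1=λy_n ⇒ h·k1=z·y_n;  k2=λ(1+8/11z)y_n ⇒ h·k2=z(1+8/11z)y_n
  y_{n+1}/y_n = 1 + z(1+8/11z) = 1 + z + 8/11z²
  R(z) = 1 + z + 8/11z².

Find x<0 with |R(x)|<1.
x=-0.77: |R|=0.6612
R=1: x+8/11x²=0 ⇒ x=−11/8=-1.3750; min R=1−1/(4·8/11)=0.6562>−1
Confirm numerically:
  x=-1.246: |R|=0.88310 <1
  x=-1.047: |R|=0.75024 <1
  x=-0.908: |R|=0.69161 <1
  x=-1.875: |R|=1.68182 >1
  x=-1.642: |R|=1.31885 >1
So |R|<1 on (-1.3750, 0).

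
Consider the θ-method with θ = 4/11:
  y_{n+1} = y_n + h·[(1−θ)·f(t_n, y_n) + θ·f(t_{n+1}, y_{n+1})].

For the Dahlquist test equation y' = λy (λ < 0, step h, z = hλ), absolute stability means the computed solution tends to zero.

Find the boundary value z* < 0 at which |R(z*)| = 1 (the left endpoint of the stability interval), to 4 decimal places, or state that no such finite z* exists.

left endpoint -7.3333.

On y'=λy, z=hλ:
  y_{n+1} = y_n + z·[7/11·y_n + 4/11·y_{n+1}] ⇒ (1 − 4/11z)y_{n+1} = (1 + 7/11z)y_n
  Hence R(z) = (1 + 7/11z)/(1 − 4/11z).

Solve |R(x)|<1 on ℝ⁻.
x=-1.71: |R|=0.0544
R=−1: 1+7/11x = −1+4/11x ⇒ -3/11x=2 ⇒ x=2/(-3/11)=-7.3333
Confirm numerically:
  x=-6.870: |R|=0.96388 <1
  x=-6.781: |R|=0.95654 <1
  x=-6.536: |R|=0.93560 <1
  x=-4.673: |R|=0.73121 <1
  x=-7.641: |R|=1.02221 >1
  x=-7.437: |R|=1.00763 >1
Stable set (-7.3333, 0).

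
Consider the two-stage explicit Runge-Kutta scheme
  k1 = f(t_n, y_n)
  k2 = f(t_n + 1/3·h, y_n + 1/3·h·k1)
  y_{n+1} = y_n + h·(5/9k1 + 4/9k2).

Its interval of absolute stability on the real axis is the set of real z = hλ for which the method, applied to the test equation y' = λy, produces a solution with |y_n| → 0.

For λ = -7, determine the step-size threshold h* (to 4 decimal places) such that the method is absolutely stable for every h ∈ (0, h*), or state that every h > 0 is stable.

(-6.7500,0); λ=-7 ⇒ h* = (27/4)/7 = 0.9643.

On y'=λy, z=hλ:
  k1=λy_n ⇒ h·k1=z·y_n;  k2=λ(1+1/3z)y_n ⇒ h·k2=z(1+1/3z)y_n
  y_{n+1}/y_n = 1 + 5/9z + 4/9z(1+1/3z) = 1 + z + 4/27z²
  Hence R(z) = 1 + z + 4/27z².

Find x<0 with |R(x)|<1.
x=-0.83: |R|=0.2721
R=1: x+4/27x²=0 ⇒ x=−27/4=-6.7500; min R=1−1/(4·4/27)=-0.6875>−1
Confirm numerically:
  x=-6.057: |R|=0.37815 <1
  x=-6.051: |R|=0.37339 <1
  x=-5.443: |R|=0.05393 <1
  x=-3.845: |R|=0.65477 <1
  x=-7.080: |R|=1.34613 >1
  x=-6.938: |R|=1.19324 >1
  x=-6.808: |R|=1.05850 >1
Stable set (-6.7500, 0).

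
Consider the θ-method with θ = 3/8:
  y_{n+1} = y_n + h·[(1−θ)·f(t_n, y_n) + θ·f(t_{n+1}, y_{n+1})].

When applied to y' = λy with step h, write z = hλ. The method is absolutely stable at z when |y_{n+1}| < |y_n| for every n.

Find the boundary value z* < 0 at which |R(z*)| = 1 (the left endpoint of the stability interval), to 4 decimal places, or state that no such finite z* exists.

With y'=λy (z=hλ):
  y_{n+1} = y_n + z·[5/8·y_n + 3/8·y_{n+1}] ⇒ (1 − 3/8z)y_{n+1} = (1 + 5/8z)y_n
  ⇒ R(z) = (1 + 5/8z)/(1 − 3/8z).

Need |R(x)|<1, x<0.
x=-1: |R|=0.2727
R=−1: 1+5/8x = −1+3/8x ⇒ -1/4x=2 ⇒ x=2/(-1/4)=-8.0000
Confirm numerically:
  x=-7.943: |R|=0.99642 <1
  x=-5.285: |R|=0.77237 <1
  x=-4.865: |R|=0.72250 <1
  x=-4.215: |R|=0.63333 <1
  x=-8.071: |R|=1.00441 >1
  x=-8.031: |R|=1.00193 >1
So |R|<1 on (-8.0000, 0).

z* = -8.0000.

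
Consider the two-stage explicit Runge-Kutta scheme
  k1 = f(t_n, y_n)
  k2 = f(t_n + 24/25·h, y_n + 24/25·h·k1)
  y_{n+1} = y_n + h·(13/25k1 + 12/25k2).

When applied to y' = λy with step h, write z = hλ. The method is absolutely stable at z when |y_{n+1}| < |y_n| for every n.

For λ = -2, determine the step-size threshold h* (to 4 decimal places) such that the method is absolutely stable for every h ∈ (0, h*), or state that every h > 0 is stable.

On y'=λy, z=hλ:
  k1=λy_n ⇒ h·k1=z·y_n;  k2=λ(1+24/25z)y_n ⇒ h·k2=z(1+24/25z)y_n
  y_{n+1}/y_n = 1 + 13/25z + 12/25z(1+24/25z) = 1 + z + 288/625z²
  so R(z) = 1 + z + 288/625z².

Find x<0 with |R(x)|<1.
x=-1.52: |R|=0.5446
R=1: x+288/625x²=0 ⇒ x=−625/288=-2.1701; min R=1−1/(4·288/625)=0.4575>−1
Confirm numerically:
  x=-1.863: |R|=0.73633 <1
  x=-1.414: |R|=0.50732 <1
  x=-0.952: |R|=0.46562 <1
  x=-2.470: |R|=1.34129 >1
  x=-2.387: |R|=1.23853 >1
So |R|<1 on (-2.1701, 0).

(-2.1701,0); λ=-2 ⇒ h* = (625/288)/2 = 1.0851.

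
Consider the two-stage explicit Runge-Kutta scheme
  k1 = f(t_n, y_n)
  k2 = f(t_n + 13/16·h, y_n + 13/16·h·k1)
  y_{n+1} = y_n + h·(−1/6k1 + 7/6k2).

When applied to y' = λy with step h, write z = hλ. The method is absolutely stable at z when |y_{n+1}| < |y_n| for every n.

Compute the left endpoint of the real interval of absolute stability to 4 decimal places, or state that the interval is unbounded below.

Set f=λy, z=hλ:
  k1=λy_n ⇒ h·k1=z·y_n;  k2=λ(1+13/16z)y_n ⇒ h·k2=z(1+13/16z)y_n
  y_{n+1}/y_n = 1 − 1/6z + 7/6z(1+13/16z) = 1 + z + 91/96z²
  so R(z) = 1 + z + 91/96z².

Need |R(x)|<1, x<0.
x=-1.1: |R|=1.0470
R=1: x+91/96x²=0 ⇒ x=−96/91=-1.0549; min R=1−1/(4·91/96)=0.7363>−1
Confirm numerically:
  x=-1.009: |R|=0.95606 <1
  x=-0.990: |R|=0.93905 <1
  x=-0.737: |R|=0.77788 <1
  x=-0.681: |R|=0.75861 <1
  x=-1.627: |R|=1.88226 >1
  x=-1.308: |R|=1.31376 >1
So |R|<1 on (-1.0549, 0).

left endpoint -1.0549.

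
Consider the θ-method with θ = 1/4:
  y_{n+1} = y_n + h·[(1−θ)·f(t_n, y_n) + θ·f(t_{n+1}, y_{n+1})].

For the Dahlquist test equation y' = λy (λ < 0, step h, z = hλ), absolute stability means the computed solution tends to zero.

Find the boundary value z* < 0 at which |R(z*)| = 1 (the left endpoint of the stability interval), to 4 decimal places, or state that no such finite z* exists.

Set f=λy, z=hλ:
  y_{n+1} = y_n + z·[3/4·y_n + 1/4·y_{n+1}] ⇒ (1 − 1/4z)y_{n+1} = (1 + 3/4z)y_n
  so R(z) = (1 + 3/4z)/(1 − 1/4z).

Solve |R(x)|<1 on ℝ⁻.
x=-1.49: |R|=0.0856
R=−1: 1+3/4x = −1+1/4x ⇒ -1/2x=2 ⇒ x=2/(-1/2)=-4.0000
Confirm numerically:
  x=-3.690: |R|=0.91938 <1
  x=-3.610: |R|=0.89750 <1
  x=-3.455: |R|=0.85379 <1
  x=-3.302: |R|=0.80882 <1
  x=-4.509: |R|=1.11964 >1
  x=-4.415: |R|=1.09863 >1
  x=-4.374: |R|=1.08932 >1
So |R|<1 on (-4.0000, 0).

z* = -4.0000.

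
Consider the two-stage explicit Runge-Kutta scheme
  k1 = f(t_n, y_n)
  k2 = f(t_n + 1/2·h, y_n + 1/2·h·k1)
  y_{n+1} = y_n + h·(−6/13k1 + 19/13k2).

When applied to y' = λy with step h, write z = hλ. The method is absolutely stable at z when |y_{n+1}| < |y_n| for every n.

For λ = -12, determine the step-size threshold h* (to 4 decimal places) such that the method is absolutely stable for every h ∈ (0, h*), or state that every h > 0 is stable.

(-1.3684,0); λ=-12 ⇒ h* = (26/19)/12 = 0.1140.

Test eqn y'=λy, z=hλ:
  k1=λy_n ⇒ h·k1=z·y_n;  k2=λ(1+1/2z)y_n ⇒ h·k2=z(1+1/2z)y_n
  y_{n+1}/y_n = 1 − 6/13z + 19/13z(1+1/2z) = 1 + z + 19/26z²
  ⇒ R(z) = 1 + z + 19/26z².

Solve |R(x)|<1 on ℝ⁻.
x=-0.55: |R|=0.6711
R=1: x+19/26x²=0 ⇒ x=−26/19=-1.3684; min R=1−1/(4·19/26)=0.6579>−1
Confirm numerically:
  x=-1.099: |R|=0.78362 <1
  x=-1.072: |R|=0.76779 <1
  x=-0.877: |R|=0.68506 <1
  x=-0.580: |R|=0.66583 <1
  x=-1.865: |R|=1.67678 >1
  x=-1.550: |R|=1.20567 >1
  x=-1.508: |R|=1.15382 >1
Stable set (-1.3684, 0).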